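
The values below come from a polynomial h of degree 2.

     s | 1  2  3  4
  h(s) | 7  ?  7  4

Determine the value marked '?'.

On equispaced nodes a degree-2 polynomial has vanishing third forward difference, so
  - h(1) + 3·h(2) - 3·h(3) + h(4) = 0.
Substituting the known values and solving for h(2):
  3·h(2) = 24
  h(2) = 8.

8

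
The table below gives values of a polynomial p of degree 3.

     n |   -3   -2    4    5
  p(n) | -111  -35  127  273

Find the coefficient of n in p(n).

Write p(n) = an^3 + bn^2 + cn + d. Substituting each data point gives a linear system:
  -27a + 9b - 3c + d = -111
  -8a + 4b - 2c + d = -35
  64a + 16b + 4c + d = 127
  125a + 25b + 5c + d = 273
Solving the system yields a = 3, b = -4, c = -1, d = 3.
So p(n) = 3n^3 - 4n^2 - n + 3.
The coefficient of n is -1.

-1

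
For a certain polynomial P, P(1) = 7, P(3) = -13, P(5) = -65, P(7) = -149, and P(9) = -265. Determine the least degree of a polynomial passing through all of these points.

Forward differences of the values at t = 1, 3, 5, 7, 9:
  P  : 7  -13  -65  -149  -265
  Δ  : -20  -52  -84  -116
  Δ^2: -32  -32  -32
  Δ^3: 0  0
  Δ^4: 0
The second differences are constant (-32) and nonzero, while all higher differences vanish, so the minimal degree is 2.

2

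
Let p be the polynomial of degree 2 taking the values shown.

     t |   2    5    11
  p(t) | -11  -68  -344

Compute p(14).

Using the Lagrange interpolation formula with nodes 2, 5, 11:
  L_0(t) = (t - 5)(t - 11) / 27
  L_1(t) = (t - 2)(t - 11) / -18
  L_2(t) = (t - 2)(t - 5) / 54
Then p(t) = -11·L_0(t) - 68·L_1(t) - 344·L_2(t).
Expanding and collecting terms gives p(t) = -3t^2 + 2t - 3.
Evaluating at t = 14: p(14) = -563.

-563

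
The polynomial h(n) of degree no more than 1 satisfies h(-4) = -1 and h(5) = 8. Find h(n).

h(n) = n + 3

Write h(n) = an + b. Substituting each data point gives a linear system:
  -4a + b = -1
  5a + b = 8
Solving the system yields a = 1, b = 3.
So h(n) = n + 3.
Check: h(5) = 8. ✓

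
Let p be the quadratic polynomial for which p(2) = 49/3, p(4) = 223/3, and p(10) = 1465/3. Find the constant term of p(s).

Write p(s) = as^2 + bs + c. Substituting each data point gives a linear system:
  4a + 2b + c = 49/3
  16a + 4b + c = 223/3
  100a + 10b + c = 1465/3
Solving the system yields a = 5, b = -1, c = -5/3.
So p(s) = 5s² - s - 5/3.
The constant term is -5/3.

-5/3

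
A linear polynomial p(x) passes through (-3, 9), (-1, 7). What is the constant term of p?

Write p(x) = ax + b. Substituting each data point gives a linear system:
  -3a + b = 9
  -a + b = 7
Solving the system yields a = -1, b = 6.
So p(x) = -x + 6.
The constant term is 6.

6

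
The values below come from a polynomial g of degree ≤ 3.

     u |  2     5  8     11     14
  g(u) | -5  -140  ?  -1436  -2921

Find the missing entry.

The 4 known points determine the degree-3 polynomial uniquely.
Write g(u) = au^3 + bu^2 + cu + d. Substituting each data point gives a linear system:
  8a + 4b + 2c + d = -5
  125a + 25b + 5c + d = -140
  1331a + 121b + 11c + d = -1436
  2744a + 196b + 14c + d = -2921
Solving the system yields a = -1, b = -1, c = 1, d = 5.
So g(u) = -u³ - u² + u + 5.
Then g(8) = -563.

-563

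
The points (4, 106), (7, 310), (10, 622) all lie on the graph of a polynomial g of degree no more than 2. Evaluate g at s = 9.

Write g(s) = as^2 + bs + c. Substituting each data point gives a linear system:
  16a + 4b + c = 106
  49a + 7b + c = 310
  100a + 10b + c = 622
Solving the system yields a = 6, b = 2, c = 2.
So g(s) = 6s² + 2s + 2.
Then g(9) = 506.

506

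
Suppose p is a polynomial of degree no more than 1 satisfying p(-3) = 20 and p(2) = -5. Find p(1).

0

Write p(u) = au + b. Substituting each data point gives a linear system:
  -3a + b = 20
  2a + b = -5
Solving the system yields a = -5, b = 5.
So p(u) = -5u + 5.
Then p(1) = 0.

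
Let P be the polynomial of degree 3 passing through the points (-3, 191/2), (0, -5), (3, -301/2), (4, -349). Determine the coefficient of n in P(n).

4

Write P(n) = an^3 + bn^2 + cn + d. Substituting each data point gives a linear system:
  -27a + 9b - 3c + d = 191/2
  d = -5
  27a + 9b + 3c + d = -301/2
  64a + 16b + 4c + d = -349
Solving the system yields a = -5, b = -5/2, c = 4, d = -5.
So P(n) = -5n³ - (5/2)n² + 4n - 5.
The coefficient of n is 4.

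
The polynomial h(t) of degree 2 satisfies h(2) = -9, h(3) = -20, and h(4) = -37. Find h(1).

Using the Lagrange interpolation formula with nodes 2, 3, 4:
  L_0(t) = (t - 3)(t - 4) / 2
  L_1(t) = (t - 2)(t - 4) / -1
  L_2(t) = (t - 2)(t - 3) / 2
Then h(t) = -9·L_0(t) - 20·L_1(t) - 37·L_2(t).
Expanding and collecting terms gives h(t) = -3t^2 + 4t - 5.
Evaluating at t = 1: h(1) = -4.

-4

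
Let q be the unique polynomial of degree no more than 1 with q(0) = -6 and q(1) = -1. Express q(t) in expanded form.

Write q(t) = at + b. Substituting each data point gives a linear system:
  b = -6
  a + b = -1
Solving the system yields a = 5, b = -6.
So q(t) = 5t - 6.
Check: q(0) = -6. ✓

q(t) = 5t - 6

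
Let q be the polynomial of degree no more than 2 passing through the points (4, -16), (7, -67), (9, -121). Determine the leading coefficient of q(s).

-2

Write q(s) = as^2 + bs + c. Substituting each data point gives a linear system:
  16a + 4b + c = -16
  49a + 7b + c = -67
  81a + 9b + c = -121
Solving the system yields a = -2, b = 5, c = -4.
So q(s) = -2s^2 + 5s - 4.
The leading coefficient is -2.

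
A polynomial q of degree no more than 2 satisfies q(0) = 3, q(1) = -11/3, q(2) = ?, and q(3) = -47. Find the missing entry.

The 3 known points determine the degree-2 polynomial uniquely.
Write q(u) = au^2 + bu + c. Substituting each data point gives a linear system:
  c = 3
  a + b + c = -11/3
  9a + 3b + c = -47
Solving the system yields a = -5, b = -5/3, c = 3.
So q(u) = -5u² - (5/3)u + 3.
Then q(2) = -61/3.

-61/3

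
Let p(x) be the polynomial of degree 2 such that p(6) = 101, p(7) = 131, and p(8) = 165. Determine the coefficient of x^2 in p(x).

Write p(x) = ax^2 + bx + c. Substituting each data point gives a linear system:
  36a + 6b + c = 101
  49a + 7b + c = 131
  64a + 8b + c = 165
Solving the system yields a = 2, b = 4, c = 5.
So p(x) = 2x^2 + 4x + 5.
The leading coefficient is 2.

2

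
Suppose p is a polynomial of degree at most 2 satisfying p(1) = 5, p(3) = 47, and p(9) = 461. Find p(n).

p(n) = 6n^2 - 3n + 2

Using the Lagrange interpolation formula with nodes 1, 3, 9:
  L_0(n) = (n - 3)(n - 9) / 16
  L_1(n) = (n - 1)(n - 9) / -12
  L_2(n) = (n - 1)(n - 3) / 48
Then p(n) = 5·L_0(n) + 47·L_1(n) + 461·L_2(n).
Expanding and collecting terms gives p(n) = 6n^2 - 3n + 2.
Check: p(1) = 5. ✓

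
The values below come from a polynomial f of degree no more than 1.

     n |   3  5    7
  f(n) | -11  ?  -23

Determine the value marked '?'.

The 2 known points determine the degree-1 polynomial uniquely.
Write f(n) = an + b. Substituting each data point gives a linear system:
  3a + b = -11
  7a + b = -23
Solving the system yields a = -3, b = -2.
So f(n) = -3n - 2.
Then f(5) = -17.

-17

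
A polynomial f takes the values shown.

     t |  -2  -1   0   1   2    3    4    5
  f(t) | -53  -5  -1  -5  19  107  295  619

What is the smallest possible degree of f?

3

Forward differences of the values at t = -2, -1, 0, 1, 2, 3, 4, 5:
  f  : -53  -5  -1  -5  19  107  295  619
  Δ  : 48  4  -4  24  88  188  324
  Δ^2: -44  -8  28  64  100  136
  Δ^3: 36  36  36  36  36
  Δ^4: 0  0  0  0
  Δ^5: 0  0  0
  Δ^6: 0  0
  Δ^7: 0
The third differences are constant (36) and nonzero, while all higher differences vanish, so the minimal degree is 3.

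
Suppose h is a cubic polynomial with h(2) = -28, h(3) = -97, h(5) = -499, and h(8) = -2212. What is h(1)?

Using the Lagrange interpolation formula with nodes 2, 3, 5, 8:
  L_0(s) = (s - 3)(s - 5)(s - 8) / -18
  L_1(s) = (s - 2)(s - 5)(s - 8) / 10
  L_2(s) = (s - 2)(s - 3)(s - 8) / -18
  L_3(s) = (s - 2)(s - 3)(s - 5) / 90
Then h(s) = -28·L_0(s) - 97·L_1(s) - 499·L_2(s) - 2212·L_3(s).
Expanding and collecting terms gives h(s) = -5s³ + 6s² - 4s - 4.
Evaluating at s = 1: h(1) = -7.

-7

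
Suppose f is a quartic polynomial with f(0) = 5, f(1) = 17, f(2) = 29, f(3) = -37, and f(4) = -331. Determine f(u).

f(u) = -3u^4 + 5u^3 + 6u^2 + 4u + 5

Using the Lagrange interpolation formula with nodes 0, 1, 2, 3, 4:
  L_0(u) = (u - 1)(u - 2)(u - 3)(u - 4) / 24
  L_1(u) = u(u - 2)(u - 3)(u - 4) / -6
  L_2(u) = u(u - 1)(u - 3)(u - 4) / 4
  L_3(u) = u(u - 1)(u - 2)(u - 4) / -6
  L_4(u) = u(u - 1)(u - 2)(u - 3) / 24
Then f(u) = 5·L_0(u) + 17·L_1(u) + 29·L_2(u) - 37·L_3(u) - 331·L_4(u).
Expanding and collecting terms gives f(u) = -3u^4 + 5u^3 + 6u^2 + 4u + 5.
Check: f(4) = -331. ✓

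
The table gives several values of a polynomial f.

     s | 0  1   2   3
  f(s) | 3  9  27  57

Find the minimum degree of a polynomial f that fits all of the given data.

2

Forward differences of the values at s = 0, 1, 2, 3:
  f  : 3  9  27  57
  Δ  : 6  18  30
  Δ^2: 12  12
  Δ^3: 0
The second differences are constant (12) and nonzero, while all higher differences vanish, so the minimal degree is 2.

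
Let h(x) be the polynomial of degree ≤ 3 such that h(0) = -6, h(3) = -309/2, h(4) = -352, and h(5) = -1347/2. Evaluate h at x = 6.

-1149

Using the Lagrange interpolation formula with nodes 0, 3, 4, 5:
  L_0(x) = (x - 3)(x - 4)(x - 5) / -60
  L_1(x) = x(x - 4)(x - 5) / 6
  L_2(x) = x(x - 3)(x - 5) / -4
  L_3(x) = x(x - 3)(x - 4) / 10
Then h(x) = -6·L_0(x) - 309/2·L_1(x) - 352·L_2(x) - 1347/2·L_3(x).
Expanding and collecting terms gives h(x) = -5x³ - 2x² + (3/2)x - 6.
Evaluating at x = 6: h(6) = -1149.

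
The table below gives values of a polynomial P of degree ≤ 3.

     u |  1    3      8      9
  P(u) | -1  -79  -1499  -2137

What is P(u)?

P(u) = -3u^3 + u^2 - 4u + 5

Write P(u) = au^3 + bu^2 + cu + d. Substituting each data point gives a linear system:
  a + b + c + d = -1
  27a + 9b + 3c + d = -79
  512a + 64b + 8c + d = -1499
  729a + 81b + 9c + d = -2137
Solving the system yields a = -3, b = 1, c = -4, d = 5.
So P(u) = -3u^3 + u^2 - 4u + 5.
Check: P(8) = -1499. ✓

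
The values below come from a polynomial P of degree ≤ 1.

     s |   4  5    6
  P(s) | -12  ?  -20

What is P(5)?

The 2 known points determine the degree-1 polynomial uniquely.
Write P(s) = as + b. Substituting each data point gives a linear system:
  4a + b = -12
  6a + b = -20
Solving the system yields a = -4, b = 4.
So P(s) = -4s + 4.
Then P(5) = -16.

-16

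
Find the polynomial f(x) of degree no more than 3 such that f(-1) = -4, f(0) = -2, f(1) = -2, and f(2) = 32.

Using the Lagrange interpolation formula with nodes -1, 0, 1, 2:
  L_0(x) = x(x - 1)(x - 2) / -6
  L_1(x) = (x + 1)(x - 1)(x - 2) / 2
  L_2(x) = (x + 1)x(x - 2) / -2
  L_3(x) = (x + 1)x(x - 1) / 6
Then f(x) = -4·L_0(x) - 2·L_1(x) - 2·L_2(x) + 32·L_3(x).
Expanding and collecting terms gives f(x) = 6x³ - x² - 5x - 2.
Check: f(0) = -2. ✓

f(x) = 6x^3 - x^2 - 5x - 2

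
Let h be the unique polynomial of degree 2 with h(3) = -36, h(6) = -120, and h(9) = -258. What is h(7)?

Using the Lagrange interpolation formula with nodes 3, 6, 9:
  L_0(u) = (u - 6)(u - 9) / 18
  L_1(u) = (u - 3)(u - 9) / -9
  L_2(u) = (u - 3)(u - 6) / 18
Then h(u) = -36·L_0(u) - 120·L_1(u) - 258·L_2(u).
Expanding and collecting terms gives h(u) = -3u^2 - u - 6.
Evaluating at u = 7: h(7) = -160.

-160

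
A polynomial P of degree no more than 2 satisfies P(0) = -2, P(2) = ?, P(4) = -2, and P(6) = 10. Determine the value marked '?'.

-6

On equispaced nodes a degree-2 polynomial has vanishing third forward difference, so
  - P(0) + 3·P(2) - 3·P(4) + P(6) = 0.
Substituting the known values and solving for P(2):
  3·P(2) = -18
  P(2) = -6.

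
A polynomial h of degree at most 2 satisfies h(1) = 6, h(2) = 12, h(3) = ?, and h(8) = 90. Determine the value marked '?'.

The 3 known points determine the degree-2 polynomial uniquely.
Write h(x) = ax^2 + bx + c. Substituting each data point gives a linear system:
  a + b + c = 6
  4a + 2b + c = 12
  64a + 8b + c = 90
Solving the system yields a = 1, b = 3, c = 2.
So h(x) = x^2 + 3x + 2.
Then h(3) = 20.

20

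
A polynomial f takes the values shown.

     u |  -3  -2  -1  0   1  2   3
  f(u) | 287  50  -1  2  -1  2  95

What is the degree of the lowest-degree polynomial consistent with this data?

Forward differences of the values at u = -3, -2, -1, 0, 1, 2, 3:
  f  : 287  50  -1  2  -1  2  95
  Δ  : -237  -51  3  -3  3  93
  Δ^2: 186  54  -6  6  90
  Δ^3: -132  -60  12  84
  Δ^4: 72  72  72
  Δ^5: 0  0
  Δ^6: 0
The fourth differences are constant (72) and nonzero, while all higher differences vanish, so the minimal degree is 4.

4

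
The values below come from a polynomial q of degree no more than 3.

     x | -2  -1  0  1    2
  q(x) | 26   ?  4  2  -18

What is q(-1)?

6

The 4 known points determine the degree-3 polynomial uniquely.
Write q(x) = ax^3 + bx^2 + cx + d. Substituting each data point gives a linear system:
  -8a + 4b - 2c + d = 26
  d = 4
  a + b + c + d = 2
  8a + 4b + 2c + d = -18
Solving the system yields a = -3, b = 0, c = 1, d = 4.
So q(x) = -3x^3 + x + 4.
Then q(-1) = 6.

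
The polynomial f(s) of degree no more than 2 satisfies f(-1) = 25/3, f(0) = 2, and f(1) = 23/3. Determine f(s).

Using the Lagrange interpolation formula with nodes -1, 0, 1:
  L_0(s) = s(s - 1) / 2
  L_1(s) = (s + 1)(s - 1) / -1
  L_2(s) = (s + 1)s / 2
Then f(s) = 25/3·L_0(s) + 2·L_1(s) + 23/3·L_2(s).
Expanding and collecting terms gives f(s) = 6s^2 - (1/3)s + 2.
Check: f(-1) = 25/3. ✓

f(s) = 6s^2 - (1/3)s + 2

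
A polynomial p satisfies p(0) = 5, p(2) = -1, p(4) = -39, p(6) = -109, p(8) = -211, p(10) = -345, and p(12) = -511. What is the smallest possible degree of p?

2

Forward differences of the values at n = 0, 2, 4, 6, 8, 10, 12:
  p  : 5  -1  -39  -109  -211  -345  -511
  Δ  : -6  -38  -70  -102  -134  -166
  Δ^2: -32  -32  -32  -32  -32
  Δ^3: 0  0  0  0
  Δ^4: 0  0  0
  Δ^5: 0  0
  Δ^6: 0
The second differences are constant (-32) and nonzero, while all higher differences vanish, so the minimal degree is 2.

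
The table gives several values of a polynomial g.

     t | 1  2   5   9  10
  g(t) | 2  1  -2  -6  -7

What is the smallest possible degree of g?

Divided differences on the nodes 1, 2, 5, 9, 10:
  order 0: 2  1  -2  -6  -7
  order 1: -1  -1  -1  -1
  order 2: 0  0  0
  order 3: 0  0
  order 4: 0
The order-1 divided differences are all -1 (nonzero) and every higher order vanishes, so the data lies on a polynomial of degree exactly 1.

1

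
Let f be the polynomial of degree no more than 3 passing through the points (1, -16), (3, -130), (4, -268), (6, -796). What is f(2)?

-52

Write f(x) = ax^3 + bx^2 + cx + d. Substituting each data point gives a linear system:
  a + b + c + d = -16
  27a + 9b + 3c + d = -130
  64a + 16b + 4c + d = -268
  216a + 36b + 6c + d = -796
Solving the system yields a = -3, b = -3, c = -6, d = -4.
So f(x) = -3x³ - 3x² - 6x - 4.
Then f(2) = -52.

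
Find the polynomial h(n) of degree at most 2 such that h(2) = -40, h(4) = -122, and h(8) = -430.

Write h(n) = an^2 + bn + c. Substituting each data point gives a linear system:
  4a + 2b + c = -40
  16a + 4b + c = -122
  64a + 8b + c = -430
Solving the system yields a = -6, b = -5, c = -6.
So h(n) = -6n^2 - 5n - 6.
Check: h(8) = -430. ✓

h(n) = -6n^2 - 5n - 6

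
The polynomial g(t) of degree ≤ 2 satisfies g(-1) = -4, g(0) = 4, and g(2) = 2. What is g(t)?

g(t) = -3t^2 + 5t + 4

Write g(t) = at^2 + bt + c. Substituting each data point gives a linear system:
  a - b + c = -4
  c = 4
  4a + 2b + c = 2
Solving the system yields a = -3, b = 5, c = 4.
So g(t) = -3t^2 + 5t + 4.
Check: g(0) = 4. ✓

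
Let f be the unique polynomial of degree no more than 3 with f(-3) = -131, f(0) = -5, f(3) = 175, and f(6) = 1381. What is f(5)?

Write f(u) = au^3 + bu^2 + cu + d. Substituting each data point gives a linear system:
  -27a + 9b - 3c + d = -131
  d = -5
  27a + 9b + 3c + d = 175
  216a + 36b + 6c + d = 1381
Solving the system yields a = 6, b = 3, c = -3, d = -5.
So f(u) = 6u^3 + 3u^2 - 3u - 5.
Then f(5) = 805.

805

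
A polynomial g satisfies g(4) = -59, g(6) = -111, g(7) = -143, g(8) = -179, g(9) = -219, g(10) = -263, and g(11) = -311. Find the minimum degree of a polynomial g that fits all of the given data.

2

Divided differences on the nodes 4, 6, 7, 8, 9, 10, 11:
  order 0: -59  -111  -143  -179  -219  -263  -311
  order 1: -26  -32  -36  -40  -44  -48
  order 2: -2  -2  -2  -2  -2
  order 3: 0  0  0  0
  order 4: 0  0  0
  order 5: 0  0
  order 6: 0
The order-2 divided differences are all -2 (nonzero) and every higher order vanishes, so the data lies on a polynomial of degree exactly 2.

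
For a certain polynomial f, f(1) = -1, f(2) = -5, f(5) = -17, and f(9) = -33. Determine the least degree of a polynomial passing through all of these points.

1

Divided differences on the nodes 1, 2, 5, 9:
  order 0: -1  -5  -17  -33
  order 1: -4  -4  -4
  order 2: 0  0
  order 3: 0
The order-1 divided differences are all -4 (nonzero) and every higher order vanishes, so the data lies on a polynomial of degree exactly 1.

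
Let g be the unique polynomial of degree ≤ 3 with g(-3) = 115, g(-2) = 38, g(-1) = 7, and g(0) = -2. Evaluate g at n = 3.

Using the Lagrange interpolation formula with nodes -3, -2, -1, 0:
  L_0(n) = (n + 2)(n + 1)n / -6
  L_1(n) = (n + 3)(n + 1)n / 2
  L_2(n) = (n + 3)(n + 2)n / -2
  L_3(n) = (n + 3)(n + 2)(n + 1) / 6
Then g(n) = 115·L_0(n) + 38·L_1(n) + 7·L_2(n) - 2·L_3(n).
Expanding and collecting terms gives g(n) = -4n^3 - n^2 - 6n - 2.
Evaluating at n = 3: g(3) = -137.

-137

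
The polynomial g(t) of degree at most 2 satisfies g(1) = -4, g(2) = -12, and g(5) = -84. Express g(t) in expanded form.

g(t) = -4t^2 + 4t - 4

Using the Lagrange interpolation formula with nodes 1, 2, 5:
  L_0(t) = (t - 2)(t - 5) / 4
  L_1(t) = (t - 1)(t - 5) / -3
  L_2(t) = (t - 1)(t - 2) / 12
Then g(t) = -4·L_0(t) - 12·L_1(t) - 84·L_2(t).
Expanding and collecting terms gives g(t) = -4t^2 + 4t - 4.
Check: g(2) = -12. ✓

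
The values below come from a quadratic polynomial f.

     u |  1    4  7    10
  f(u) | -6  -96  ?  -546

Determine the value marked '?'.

-276

On equispaced nodes a degree-2 polynomial has vanishing third forward difference, so
  - f(1) + 3·f(4) - 3·f(7) + f(10) = 0.
Substituting the known values and solving for f(7):
  -3·f(7) = 828
  f(7) = -276.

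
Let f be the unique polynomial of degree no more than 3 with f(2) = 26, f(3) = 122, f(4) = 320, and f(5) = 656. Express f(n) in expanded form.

Using the Lagrange interpolation formula with nodes 2, 3, 4, 5:
  L_0(n) = (n - 3)(n - 4)(n - 5) / -6
  L_1(n) = (n - 2)(n - 4)(n - 5) / 2
  L_2(n) = (n - 2)(n - 3)(n - 5) / -2
  L_3(n) = (n - 2)(n - 3)(n - 4) / 6
Then f(n) = 26·L_0(n) + 122·L_1(n) + 320·L_2(n) + 656·L_3(n).
Expanding and collecting terms gives f(n) = 6n^3 - 3n^2 - 3n - 4.
Check: f(4) = 320. ✓

f(n) = 6n^3 - 3n^2 - 3n - 4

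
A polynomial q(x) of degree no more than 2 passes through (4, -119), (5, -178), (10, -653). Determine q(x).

q(x) = -6x^2 - 5x - 3

Write q(x) = ax^2 + bx + c. Substituting each data point gives a linear system:
  16a + 4b + c = -119
  25a + 5b + c = -178
  100a + 10b + c = -653
Solving the system yields a = -6, b = -5, c = -3.
So q(x) = -6x² - 5x - 3.
Check: q(10) = -653. ✓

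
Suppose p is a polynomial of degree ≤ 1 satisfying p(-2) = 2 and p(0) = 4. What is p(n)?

p(n) = n + 4

Write p(n) = an + b. Substituting each data point gives a linear system:
  -2a + b = 2
  b = 4
Solving the system yields a = 1, b = 4.
So p(n) = n + 4.
Check: p(0) = 4. ✓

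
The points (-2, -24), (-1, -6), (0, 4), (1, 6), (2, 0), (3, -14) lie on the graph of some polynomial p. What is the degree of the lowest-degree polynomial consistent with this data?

2

Forward differences of the values at u = -2, -1, 0, 1, 2, 3:
  p  : -24  -6  4  6  0  -14
  Δ  : 18  10  2  -6  -14
  Δ^2: -8  -8  -8  -8
  Δ^3: 0  0  0
  Δ^4: 0  0
  Δ^5: 0
The second differences are constant (-8) and nonzero, while all higher differences vanish, so the minimal degree is 2.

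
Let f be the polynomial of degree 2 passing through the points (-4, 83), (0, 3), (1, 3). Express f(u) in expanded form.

Using the Lagrange interpolation formula with nodes -4, 0, 1:
  L_0(u) = u(u - 1) / 20
  L_1(u) = (u + 4)(u - 1) / -4
  L_2(u) = (u + 4)u / 5
Then f(u) = 83·L_0(u) + 3·L_1(u) + 3·L_2(u).
Expanding and collecting terms gives f(u) = 4u^2 - 4u + 3.
Check: f(1) = 3. ✓

f(u) = 4u^2 - 4u + 3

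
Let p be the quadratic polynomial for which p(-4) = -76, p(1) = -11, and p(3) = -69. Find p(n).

p(n) = -6n^2 - 5n

Write p(n) = an^2 + bn + c. Substituting each data point gives a linear system:
  16a - 4b + c = -76
  a + b + c = -11
  9a + 3b + c = -69
Solving the system yields a = -6, b = -5, c = 0.
So p(n) = -6n² - 5n.
Check: p(1) = -11. ✓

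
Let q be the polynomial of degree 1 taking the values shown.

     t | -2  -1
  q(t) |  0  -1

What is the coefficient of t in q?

-1

Write q(t) = at + b. Substituting each data point gives a linear system:
  -2a + b = 0
  -a + b = -1
Solving the system yields a = -1, b = -2.
So q(t) = -t - 2.
The leading coefficient is -1.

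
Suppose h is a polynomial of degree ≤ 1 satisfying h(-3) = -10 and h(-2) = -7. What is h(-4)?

-13

Using the Lagrange interpolation formula with nodes -3, -2:
  L_0(x) = (x + 2) / -1
  L_1(x) = (x + 3) / 1
Then h(x) = -10·L_0(x) - 7·L_1(x).
Expanding and collecting terms gives h(x) = 3x - 1.
Evaluating at x = -4: h(-4) = -13.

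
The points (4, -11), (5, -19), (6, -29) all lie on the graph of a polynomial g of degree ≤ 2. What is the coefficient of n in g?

Write g(n) = an^2 + bn + c. Substituting each data point gives a linear system:
  16a + 4b + c = -11
  25a + 5b + c = -19
  36a + 6b + c = -29
Solving the system yields a = -1, b = 1, c = 1.
So g(n) = -n^2 + n + 1.
The coefficient of n is 1.

1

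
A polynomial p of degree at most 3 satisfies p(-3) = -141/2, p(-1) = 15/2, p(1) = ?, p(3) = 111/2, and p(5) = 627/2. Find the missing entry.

3/2

On equispaced nodes a degree-3 polynomial has vanishing fourth forward difference, so
  p(-3) - 4·p(-1) + 6·p(1) - 4·p(3) + p(5) = 0.
Substituting the known values and solving for p(1):
  6·p(1) = 9
  p(1) = 3/2.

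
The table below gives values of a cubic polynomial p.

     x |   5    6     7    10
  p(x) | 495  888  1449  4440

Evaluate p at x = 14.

Write p(x) = ax^3 + bx^2 + cx + d. Substituting each data point gives a linear system:
  125a + 25b + 5c + d = 495
  216a + 36b + 6c + d = 888
  343a + 49b + 7c + d = 1449
  1000a + 100b + 10c + d = 4440
Solving the system yields a = 5, b = -6, c = 4, d = 0.
So p(x) = 5x^3 - 6x^2 + 4x.
Then p(14) = 12600.

12600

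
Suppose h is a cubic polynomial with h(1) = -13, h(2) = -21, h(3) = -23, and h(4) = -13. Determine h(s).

Write h(s) = as^3 + bs^2 + cs + d. Substituting each data point gives a linear system:
  a + b + c + d = -13
  8a + 4b + 2c + d = -21
  27a + 9b + 3c + d = -23
  64a + 16b + 4c + d = -13
Solving the system yields a = 1, b = -3, c = -6, d = -5.
So h(s) = s^3 - 3s^2 - 6s - 5.
Check: h(3) = -23. ✓

h(s) = s^3 - 3s^2 - 6s - 5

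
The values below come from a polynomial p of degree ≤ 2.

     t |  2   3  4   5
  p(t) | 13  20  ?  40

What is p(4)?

On equispaced nodes a degree-2 polynomial has vanishing third forward difference, so
  - p(2) + 3·p(3) - 3·p(4) + p(5) = 0.
Substituting the known values and solving for p(4):
  -3·p(4) = -87
  p(4) = 29.

29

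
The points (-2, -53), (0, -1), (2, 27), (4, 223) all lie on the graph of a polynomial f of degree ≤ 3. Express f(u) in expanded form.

f(u) = 4u^3 - 3u^2 + 4u - 1

Using the Lagrange interpolation formula with nodes -2, 0, 2, 4:
  L_0(u) = u(u - 2)(u - 4) / -48
  L_1(u) = (u + 2)(u - 2)(u - 4) / 16
  L_2(u) = (u + 2)u(u - 4) / -16
  L_3(u) = (u + 2)u(u - 2) / 48
Then f(u) = -53·L_0(u) - 1·L_1(u) + 27·L_2(u) + 223·L_3(u).
Expanding and collecting terms gives f(u) = 4u³ - 3u² + 4u - 1.
Check: f(4) = 223. ✓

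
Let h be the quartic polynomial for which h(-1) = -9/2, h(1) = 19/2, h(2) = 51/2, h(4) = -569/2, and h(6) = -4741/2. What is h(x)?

h(x) = -3x^4 + 6x^3 + 6x^2 + x - 1/2

Write h(x) = ax^4 + bx^3 + cx^2 + dx + e. Substituting each data point gives a linear system:
  a - b + c - d + e = -9/2
  a + b + c + d + e = 19/2
  16a + 8b + 4c + 2d + e = 51/2
  256a + 64b + 16c + 4d + e = -569/2
  1296a + 216b + 36c + 6d + e = -4741/2
Solving the system yields a = -3, b = 6, c = 6, d = 1, e = -1/2.
So h(x) = -3x⁴ + 6x³ + 6x² + x - 1/2.
Check: h(1) = 19/2. ✓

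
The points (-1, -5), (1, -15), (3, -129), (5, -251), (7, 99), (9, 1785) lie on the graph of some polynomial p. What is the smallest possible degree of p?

4

Forward differences of the values at t = -1, 1, 3, 5, 7, 9:
  p  : -5  -15  -129  -251  99  1785
  Δ  : -10  -114  -122  350  1686
  Δ^2: -104  -8  472  1336
  Δ^3: 96  480  864
  Δ^4: 384  384
  Δ^5: 0
The fourth differences are constant (384) and nonzero, while all higher differences vanish, so the minimal degree is 4.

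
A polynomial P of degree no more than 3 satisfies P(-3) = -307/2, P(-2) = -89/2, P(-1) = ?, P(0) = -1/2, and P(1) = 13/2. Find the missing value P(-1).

-11/2

The 4 known points determine the degree-3 polynomial uniquely.
Write P(n) = an^3 + bn^2 + cn + d. Substituting each data point gives a linear system:
  -27a + 9b - 3c + d = -307/2
  -8a + 4b - 2c + d = -89/2
  d = -1/2
  a + b + c + d = 13/2
Solving the system yields a = 6, b = 1, c = 0, d = -1/2.
So P(n) = 6n³ + n² - 1/2.
Then P(-1) = -11/2.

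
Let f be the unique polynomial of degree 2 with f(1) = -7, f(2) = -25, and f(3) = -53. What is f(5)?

-139

Forward differences of the values at x = 1, 2, 3:
  f  : -7  -25  -53
  Δ  : -18  -28
  Δ^2: -10
The second differences are constant, confirming degree 2.
Interpolating (Newton forward form) and evaluating at x = 5 gives f(5) = -139.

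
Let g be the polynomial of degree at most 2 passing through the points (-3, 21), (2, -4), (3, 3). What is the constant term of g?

-6

Write g(x) = ax^2 + bx + c. Substituting each data point gives a linear system:
  9a - 3b + c = 21
  4a + 2b + c = -4
  9a + 3b + c = 3
Solving the system yields a = 2, b = -3, c = -6.
So g(x) = 2x² - 3x - 6.
The constant term is -6.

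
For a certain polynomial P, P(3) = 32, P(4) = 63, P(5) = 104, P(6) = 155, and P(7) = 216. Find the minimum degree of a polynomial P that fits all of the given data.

2

Forward differences of the values at u = 3, 4, 5, 6, 7:
  P  : 32  63  104  155  216
  Δ  : 31  41  51  61
  Δ^2: 10  10  10
  Δ^3: 0  0
  Δ^4: 0
The second differences are constant (10) and nonzero, while all higher differences vanish, so the minimal degree is 2.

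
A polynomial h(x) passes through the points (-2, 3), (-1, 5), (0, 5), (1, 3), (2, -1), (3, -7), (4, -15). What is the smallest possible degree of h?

Forward differences of the values at x = -2, -1, 0, 1, 2, 3, 4:
  h  : 3  5  5  3  -1  -7  -15
  Δ  : 2  0  -2  -4  -6  -8
  Δ^2: -2  -2  -2  -2  -2
  Δ^3: 0  0  0  0
  Δ^4: 0  0  0
  Δ^5: 0  0
  Δ^6: 0
The second differences are constant (-2) and nonzero, while all higher differences vanish, so the minimal degree is 2.

2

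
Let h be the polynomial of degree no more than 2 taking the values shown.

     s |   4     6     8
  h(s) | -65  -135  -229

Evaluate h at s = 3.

-39

Using the Lagrange interpolation formula with nodes 4, 6, 8:
  L_0(s) = (s - 6)(s - 8) / 8
  L_1(s) = (s - 4)(s - 8) / -4
  L_2(s) = (s - 4)(s - 6) / 8
Then h(s) = -65·L_0(s) - 135·L_1(s) - 229·L_2(s).
Expanding and collecting terms gives h(s) = -3s^2 - 5s + 3.
Evaluating at s = 3: h(3) = -39.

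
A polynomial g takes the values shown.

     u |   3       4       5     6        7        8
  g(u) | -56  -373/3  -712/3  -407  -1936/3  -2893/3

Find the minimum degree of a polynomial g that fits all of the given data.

Forward differences of the values at u = 3, 4, 5, 6, 7, 8:
  g  : -56  -373/3  -712/3  -407  -1936/3  -2893/3
  Δ  : -205/3  -113  -509/3  -715/3  -319
  Δ^2: -134/3  -170/3  -206/3  -242/3
  Δ^3: -12  -12  -12
  Δ^4: 0  0
  Δ^5: 0
The third differences are constant (-12) and nonzero, while all higher differences vanish, so the minimal degree is 3.

3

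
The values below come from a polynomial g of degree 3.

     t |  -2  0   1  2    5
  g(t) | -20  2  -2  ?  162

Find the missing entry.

The 4 known points determine the degree-3 polynomial uniquely.
Write g(t) = at^3 + bt^2 + ct + d. Substituting each data point gives a linear system:
  -8a + 4b - 2c + d = -20
  d = 2
  a + b + c + d = -2
  125a + 25b + 5c + d = 162
Solving the system yields a = 2, b = -3, c = -3, d = 2.
So g(t) = 2t^3 - 3t^2 - 3t + 2.
Then g(2) = 0.

0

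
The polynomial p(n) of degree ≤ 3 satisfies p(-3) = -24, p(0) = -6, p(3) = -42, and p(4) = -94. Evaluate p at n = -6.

Write p(n) = an^3 + bn^2 + cn + d. Substituting each data point gives a linear system:
  -27a + 9b - 3c + d = -24
  d = -6
  27a + 9b + 3c + d = -42
  64a + 16b + 4c + d = -94
Solving the system yields a = -1, b = -3, c = 6, d = -6.
So p(n) = -n³ - 3n² + 6n - 6.
Then p(-6) = 66.

66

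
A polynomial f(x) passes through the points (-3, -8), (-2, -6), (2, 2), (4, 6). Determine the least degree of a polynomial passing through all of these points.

Divided differences on the nodes -3, -2, 2, 4:
  order 0: -8  -6  2  6
  order 1: 2  2  2
  order 2: 0  0
  order 3: 0
The order-1 divided differences are all 2 (nonzero) and every higher order vanishes, so the data lies on a polynomial of degree exactly 1.

1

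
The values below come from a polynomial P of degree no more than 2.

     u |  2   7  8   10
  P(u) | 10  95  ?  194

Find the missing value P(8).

The 3 known points determine the degree-2 polynomial uniquely.
Write P(u) = au^2 + bu + c. Substituting each data point gives a linear system:
  4a + 2b + c = 10
  49a + 7b + c = 95
  100a + 10b + c = 194
Solving the system yields a = 2, b = -1, c = 4.
So P(u) = 2u^2 - u + 4.
Then P(8) = 124.

124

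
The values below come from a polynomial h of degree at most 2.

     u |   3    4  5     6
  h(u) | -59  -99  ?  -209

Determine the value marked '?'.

The 3 known points determine the degree-2 polynomial uniquely.
Write h(u) = au^2 + bu + c. Substituting each data point gives a linear system:
  9a + 3b + c = -59
  16a + 4b + c = -99
  36a + 6b + c = -209
Solving the system yields a = -5, b = -5, c = 1.
So h(u) = -5u² - 5u + 1.
Then h(5) = -149.

-149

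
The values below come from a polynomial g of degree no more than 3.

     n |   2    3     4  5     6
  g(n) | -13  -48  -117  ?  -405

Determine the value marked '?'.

On equispaced nodes a degree-3 polynomial has vanishing fourth forward difference, so
  g(2) - 4·g(3) + 6·g(4) - 4·g(5) + g(6) = 0.
Substituting the known values and solving for g(5):
  -4·g(5) = 928
  g(5) = -232.

-232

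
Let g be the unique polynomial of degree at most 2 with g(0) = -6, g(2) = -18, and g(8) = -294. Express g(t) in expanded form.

g(t) = -5t^2 + 4t - 6

Using the Lagrange interpolation formula with nodes 0, 2, 8:
  L_0(t) = (t - 2)(t - 8) / 16
  L_1(t) = t(t - 8) / -12
  L_2(t) = t(t - 2) / 48
Then g(t) = -6·L_0(t) - 18·L_1(t) - 294·L_2(t).
Expanding and collecting terms gives g(t) = -5t^2 + 4t - 6.
Check: g(2) = -18. ✓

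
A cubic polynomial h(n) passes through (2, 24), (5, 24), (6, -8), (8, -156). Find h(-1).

6

Write h(n) = an^3 + bn^2 + cn + d. Substituting each data point gives a linear system:
  8a + 4b + 2c + d = 24
  125a + 25b + 5c + d = 24
  216a + 36b + 6c + d = -8
  512a + 64b + 8c + d = -156
Solving the system yields a = -1, b = 5, c = 4, d = 4.
So h(n) = -n^3 + 5n^2 + 4n + 4.
Then h(-1) = 6.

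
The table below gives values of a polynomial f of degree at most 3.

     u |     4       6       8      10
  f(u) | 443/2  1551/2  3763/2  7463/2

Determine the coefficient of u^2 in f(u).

-3

Write f(u) = au^3 + bu^2 + cu + d. Substituting each data point gives a linear system:
  64a + 16b + 4c + d = 443/2
  216a + 36b + 6c + d = 1551/2
  512a + 64b + 8c + d = 3763/2
  1000a + 100b + 10c + d = 7463/2
Solving the system yields a = 4, b = -3, c = 3, d = 3/2.
So f(u) = 4u³ - 3u² + 3u + 3/2.
The coefficient of u^2 is -3.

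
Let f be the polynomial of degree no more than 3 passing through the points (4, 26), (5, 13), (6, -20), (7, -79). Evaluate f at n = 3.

25

Forward differences of the values at n = 4, 5, 6, 7:
  f  : 26  13  -20  -79
  Δ  : -13  -33  -59
  Δ^2: -20  -26
  Δ^3: -6
The third differences are constant, confirming degree 3.
Interpolating (Newton forward form) and evaluating at n = 3 gives f(3) = 25.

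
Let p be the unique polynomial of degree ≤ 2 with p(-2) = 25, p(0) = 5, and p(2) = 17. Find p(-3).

47

Using the Lagrange interpolation formula with nodes -2, 0, 2:
  L_0(u) = u(u - 2) / 8
  L_1(u) = (u + 2)(u - 2) / -4
  L_2(u) = (u + 2)u / 8
Then p(u) = 25·L_0(u) + 5·L_1(u) + 17·L_2(u).
Expanding and collecting terms gives p(u) = 4u² - 2u + 5.
Evaluating at u = -3: p(-3) = 47.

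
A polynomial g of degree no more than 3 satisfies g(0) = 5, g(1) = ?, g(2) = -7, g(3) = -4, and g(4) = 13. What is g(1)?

The 4 known points determine the degree-3 polynomial uniquely.
Write g(t) = at^3 + bt^2 + ct + d. Substituting each data point gives a linear system:
  d = 5
  8a + 4b + 2c + d = -7
  27a + 9b + 3c + d = -4
  64a + 16b + 4c + d = 13
Solving the system yields a = 1, b = -2, c = -6, d = 5.
So g(t) = t³ - 2t² - 6t + 5.
Then g(1) = -2.

-2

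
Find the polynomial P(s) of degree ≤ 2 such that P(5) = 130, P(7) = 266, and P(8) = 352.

Write P(s) = as^2 + bs + c. Substituting each data point gives a linear system:
  25a + 5b + c = 130
  49a + 7b + c = 266
  64a + 8b + c = 352
Solving the system yields a = 6, b = -4, c = 0.
So P(s) = 6s² - 4s.
Check: P(5) = 130. ✓

P(s) = 6s^2 - 4s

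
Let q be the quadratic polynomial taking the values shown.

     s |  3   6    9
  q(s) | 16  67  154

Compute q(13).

Using the Lagrange interpolation formula with nodes 3, 6, 9:
  L_0(s) = (s - 6)(s - 9) / 18
  L_1(s) = (s - 3)(s - 9) / -9
  L_2(s) = (s - 3)(s - 6) / 18
Then q(s) = 16·L_0(s) + 67·L_1(s) + 154·L_2(s).
Expanding and collecting terms gives q(s) = 2s² - s + 1.
Evaluating at s = 13: q(13) = 326.

326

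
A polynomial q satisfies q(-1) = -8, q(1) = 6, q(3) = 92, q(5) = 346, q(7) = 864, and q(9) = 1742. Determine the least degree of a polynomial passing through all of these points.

3

Forward differences of the values at s = -1, 1, 3, 5, 7, 9:
  q  : -8  6  92  346  864  1742
  Δ  : 14  86  254  518  878
  Δ^2: 72  168  264  360
  Δ^3: 96  96  96
  Δ^4: 0  0
  Δ^5: 0
The third differences are constant (96) and nonzero, while all higher differences vanish, so the minimal degree is 3.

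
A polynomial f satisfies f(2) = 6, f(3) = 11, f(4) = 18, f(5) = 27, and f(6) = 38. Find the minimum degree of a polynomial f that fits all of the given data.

2

Forward differences of the values at n = 2, 3, 4, 5, 6:
  f  : 6  11  18  27  38
  Δ  : 5  7  9  11
  Δ^2: 2  2  2
  Δ^3: 0  0
  Δ^4: 0
The second differences are constant (2) and nonzero, while all higher differences vanish, so the minimal degree is 2.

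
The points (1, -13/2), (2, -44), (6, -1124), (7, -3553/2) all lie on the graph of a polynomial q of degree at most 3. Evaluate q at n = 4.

-338

Using the Lagrange interpolation formula with nodes 1, 2, 6, 7:
  L_0(n) = (n - 2)(n - 6)(n - 7) / -30
  L_1(n) = (n - 1)(n - 6)(n - 7) / 20
  L_2(n) = (n - 1)(n - 2)(n - 7) / -20
  L_3(n) = (n - 1)(n - 2)(n - 6) / 30
Then q(n) = -13/2·L_0(n) - 44·L_1(n) - 1124·L_2(n) - 3553/2·L_3(n).
Expanding and collecting terms gives q(n) = -5n^3 - (3/2)n^2 + 2n - 2.
Evaluating at n = 4: q(4) = -338.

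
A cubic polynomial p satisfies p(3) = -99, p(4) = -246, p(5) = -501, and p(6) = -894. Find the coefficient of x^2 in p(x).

Write p(x) = ax^3 + bx^2 + cx + d. Substituting each data point gives a linear system:
  27a + 9b + 3c + d = -99
  64a + 16b + 4c + d = -246
  125a + 25b + 5c + d = -501
  216a + 36b + 6c + d = -894
Solving the system yields a = -5, b = 6, c = -4, d = -6.
So p(x) = -5x^3 + 6x^2 - 4x - 6.
The coefficient of x^2 is 6.

6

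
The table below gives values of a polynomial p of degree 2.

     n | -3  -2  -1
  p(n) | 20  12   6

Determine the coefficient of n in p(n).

Write p(n) = an^2 + bn + c. Substituting each data point gives a linear system:
  9a - 3b + c = 20
  4a - 2b + c = 12
  a - b + c = 6
Solving the system yields a = 1, b = -3, c = 2.
So p(n) = n^2 - 3n + 2.
The coefficient of n is -3.

-3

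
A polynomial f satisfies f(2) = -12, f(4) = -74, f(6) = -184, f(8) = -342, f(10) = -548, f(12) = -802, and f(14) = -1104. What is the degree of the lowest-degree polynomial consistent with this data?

Forward differences of the values at u = 2, 4, 6, 8, 10, 12, 14:
  f  : -12  -74  -184  -342  -548  -802  -1104
  Δ  : -62  -110  -158  -206  -254  -302
  Δ^2: -48  -48  -48  -48  -48
  Δ^3: 0  0  0  0
  Δ^4: 0  0  0
  Δ^5: 0  0
  Δ^6: 0
The second differences are constant (-48) and nonzero, while all higher differences vanish, so the minimal degree is 2.

2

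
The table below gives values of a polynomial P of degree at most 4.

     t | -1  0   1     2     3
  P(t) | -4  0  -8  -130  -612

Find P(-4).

-1228

Forward differences of the values at t = -1, 0, 1, 2, 3:
  P  : -4  0  -8  -130  -612
  Δ  : 4  -8  -122  -482
  Δ^2: -12  -114  -360
  Δ^3: -102  -246
  Δ^4: -144
The fourth differences are constant, confirming degree 4.
Interpolating (Newton forward form) and evaluating at t = -4 gives P(-4) = -1228.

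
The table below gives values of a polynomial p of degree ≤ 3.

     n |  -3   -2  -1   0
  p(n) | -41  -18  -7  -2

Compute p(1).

Forward differences of the values at n = -3, -2, -1, 0:
  p  : -41  -18  -7  -2
  Δ  : 23  11  5
  Δ^2: -12  -6
  Δ^3: 6
The third differences are constant, confirming degree 3.
Interpolating (Newton forward form) and evaluating at n = 1 gives p(1) = 3.

3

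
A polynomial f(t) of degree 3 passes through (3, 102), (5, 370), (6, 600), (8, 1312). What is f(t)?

Using the Lagrange interpolation formula with nodes 3, 5, 6, 8:
  L_0(t) = (t - 5)(t - 6)(t - 8) / -30
  L_1(t) = (t - 3)(t - 6)(t - 8) / 6
  L_2(t) = (t - 3)(t - 5)(t - 8) / -6
  L_3(t) = (t - 3)(t - 5)(t - 6) / 30
Then f(t) = 102·L_0(t) + 370·L_1(t) + 600·L_2(t) + 1312·L_3(t).
Expanding and collecting terms gives f(t) = 2t³ + 4t² + 4t.
Check: f(3) = 102. ✓

f(t) = 2t^3 + 4t^2 + 4t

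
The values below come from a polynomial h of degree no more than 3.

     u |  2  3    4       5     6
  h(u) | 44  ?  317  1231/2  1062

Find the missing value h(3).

The 4 known points determine the degree-3 polynomial uniquely.
Write h(u) = au^3 + bu^2 + cu + d. Substituting each data point gives a linear system:
  8a + 4b + 2c + d = 44
  64a + 16b + 4c + d = 317
  125a + 25b + 5c + d = 1231/2
  216a + 36b + 6c + d = 1062
Solving the system yields a = 5, b = -1, c = 5/2, d = 3.
So h(u) = 5u^3 - u^2 + (5/2)u + 3.
Then h(3) = 273/2.

273/2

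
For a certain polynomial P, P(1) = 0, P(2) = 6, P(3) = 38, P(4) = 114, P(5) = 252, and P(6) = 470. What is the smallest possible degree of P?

Forward differences of the values at n = 1, 2, 3, 4, 5, 6:
  P  : 0  6  38  114  252  470
  Δ  : 6  32  76  138  218
  Δ^2: 26  44  62  80
  Δ^3: 18  18  18
  Δ^4: 0  0
  Δ^5: 0
The third differences are constant (18) and nonzero, while all higher differences vanish, so the minimal degree is 3.

3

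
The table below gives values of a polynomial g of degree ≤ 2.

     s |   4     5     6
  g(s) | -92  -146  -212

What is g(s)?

Write g(s) = as^2 + bs + c. Substituting each data point gives a linear system:
  16a + 4b + c = -92
  25a + 5b + c = -146
  36a + 6b + c = -212
Solving the system yields a = -6, b = 0, c = 4.
So g(s) = -6s² + 4.
Check: g(5) = -146. ✓

g(s) = -6s^2 + 4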